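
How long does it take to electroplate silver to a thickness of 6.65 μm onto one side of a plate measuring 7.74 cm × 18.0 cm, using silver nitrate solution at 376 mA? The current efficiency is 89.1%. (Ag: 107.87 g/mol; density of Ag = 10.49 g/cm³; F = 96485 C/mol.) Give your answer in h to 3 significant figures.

Plated area = 7.74 × 18.0 = 139.3 cm²
Volume = 139.3 × 6.65×10⁻⁴ cm = 0.09263 cm³
m(Ag) = 0.09263 × 10.49 = 0.9717 g
n(Ag) = 0.9717 / 107.87 = 0.009008 mol; n(e⁻) = 0.009008 mol
Q = 0.009008 × 96485 / 0.891 = 975.5 C
t = 975.5 / 0.376 = 2594 s = 0.721 h

0.721 h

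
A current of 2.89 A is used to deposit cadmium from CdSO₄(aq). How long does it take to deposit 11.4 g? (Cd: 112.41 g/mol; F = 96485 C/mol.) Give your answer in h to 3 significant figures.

1.88 h

n(Cd) = 11.4 / 112.41 = 0.1014 mol
Cd²⁺ + 2e⁻ → Cd, so n(e⁻) = 2 × 0.1014 = 0.2028 mol
Q = 0.2028 × 96485 = 19570 C
t = Q / I = 19570 / 2.89 = 6772 s = 1.88 h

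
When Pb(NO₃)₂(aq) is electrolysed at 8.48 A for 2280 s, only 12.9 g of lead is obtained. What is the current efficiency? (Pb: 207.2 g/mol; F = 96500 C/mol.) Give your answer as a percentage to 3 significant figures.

Q = 8.48 × 2280 = 19330 C
n(e⁻) = 19330 / 96500 = 0.2003 mol
Pb²⁺ + 2e⁻ → Pb, so theoretical n(Pb) = 0.1002 mol → 20.76 g
Efficiency = 12.9 / 20.76 = 0.6214 = 62.1%

62.1%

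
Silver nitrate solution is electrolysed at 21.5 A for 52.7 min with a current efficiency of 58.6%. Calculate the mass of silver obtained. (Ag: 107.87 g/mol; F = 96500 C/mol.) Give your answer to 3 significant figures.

Q = 21.5 × 3162 = 67980 C
n(e⁻) = 67980 / 96500 = 0.7045 mol
Ag⁺ + e⁻ → Ag, so theoretical m(Ag) = 0.7045 × 107.87 = 75.99 g
Actual mass = 58.6% × 75.99 = 44.5 g

44.5 g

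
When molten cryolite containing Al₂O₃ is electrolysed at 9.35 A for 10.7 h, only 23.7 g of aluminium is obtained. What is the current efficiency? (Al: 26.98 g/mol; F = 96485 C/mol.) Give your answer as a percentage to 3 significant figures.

Q = 9.35 × 38520 = 3.602×10^5 C
n(e⁻) = 3.602×10^5 / 96485 = 3.733 mol
Al³⁺ + 3e⁻ → Al, so theoretical n(Al) = 1.244 mol → 33.56 g
Efficiency = 23.7 / 33.56 = 0.7062 = 70.6%

70.6%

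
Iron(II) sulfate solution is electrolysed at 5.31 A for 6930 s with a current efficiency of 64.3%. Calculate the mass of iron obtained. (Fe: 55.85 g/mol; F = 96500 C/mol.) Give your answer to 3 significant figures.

Q = 5.31 × 6930 = 36800 C
n(e⁻) = 36800 / 96500 = 0.3813 mol
Fe²⁺ + 2e⁻ → Fe, so theoretical m(Fe) = 0.1907 × 55.85 = 10.65 g
Actual mass = 64.3% × 10.65 = 6.85 g

6.85 g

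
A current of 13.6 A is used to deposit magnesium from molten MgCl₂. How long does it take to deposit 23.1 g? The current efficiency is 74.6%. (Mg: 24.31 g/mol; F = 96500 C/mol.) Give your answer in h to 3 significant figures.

5.02 h

n(Mg) = 23.1 / 24.31 = 0.9502 mol
Mg²⁺ + 2e⁻ → Mg, so n(e⁻) = 2 × 0.9502 = 1.900 mol
Q = 1.900 × 96500 / 0.746 = 2.458×10^5 C
t = Q / I = 2.458×10^5 / 13.6 = 18070 s = 5.02 h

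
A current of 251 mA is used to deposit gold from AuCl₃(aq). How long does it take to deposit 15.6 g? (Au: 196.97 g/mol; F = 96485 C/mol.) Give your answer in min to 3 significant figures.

n(Au) = 15.6 / 196.97 = 0.07920 mol
Au³⁺ + 3e⁻ → Au, so n(e⁻) = 3 × 0.07920 = 0.2376 mol
Q = 0.2376 × 96485 = 22920 C
t = Q / I = 22920 / 0.251 = 91310 s = 1520 min

1520 min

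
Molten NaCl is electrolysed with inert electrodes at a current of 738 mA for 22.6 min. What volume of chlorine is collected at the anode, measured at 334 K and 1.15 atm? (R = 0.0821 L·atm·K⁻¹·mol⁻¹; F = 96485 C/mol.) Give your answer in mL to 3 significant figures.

Charge passed = 0.738 × 1356 = 1001 C
Moles of electrons = 1001 / 96485 = 0.01037 mol
2Cl⁻ → Cl₂ + 2e⁻, so n(Cl₂) = 0.01037 / 2 = 0.005185 mol
V = nRT/P = 0.005185 × 0.0821 × 334 / 1.15 = 0.1236 L
= 124 mL

124 mL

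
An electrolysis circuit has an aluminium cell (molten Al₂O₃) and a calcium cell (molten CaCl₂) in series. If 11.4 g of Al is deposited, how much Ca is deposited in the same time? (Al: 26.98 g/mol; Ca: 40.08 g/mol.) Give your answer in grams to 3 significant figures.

25.4 g

n(Al) = 11.4 / 26.98 = 0.4225 mol
Al³⁺ + 3e⁻ → Al, so n(e⁻) = 3 × 0.4225 = 1.268 mol
Same current for the same time ⇒ same n(e⁻) = 1.268 mol in both cells.
Ca²⁺ + 2e⁻ → Ca, so n(Ca) = 1.268 / 2 = 0.6340 mol
m(Ca) = 0.6340 × 40.08 = 25.4 g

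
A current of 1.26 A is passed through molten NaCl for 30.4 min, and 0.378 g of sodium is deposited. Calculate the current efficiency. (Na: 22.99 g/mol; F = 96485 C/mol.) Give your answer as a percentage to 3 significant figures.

Q = 1.26 × 1824 = 2298 C
n(e⁻) = 2298 / 96485 = 0.02382 mol
Na⁺ + e⁻ → Na, so theoretical n(Na) = 0.02382 mol → 0.5476 g
Efficiency = 0.378 / 0.5476 = 0.6903 = 69.0%

69.0%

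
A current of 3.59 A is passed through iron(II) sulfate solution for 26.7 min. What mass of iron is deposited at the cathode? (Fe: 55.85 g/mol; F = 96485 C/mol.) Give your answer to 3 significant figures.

Q = 3.59 A × 1602 s = 5751 C
Moles of electrons = 5751 / 96485 = 0.05961 mol
Fe²⁺ + 2e⁻ → Fe, so n(Fe) = 0.05961 / 2 = 0.02981 mol
m = 0.02981 × 55.85 = 1.66 g

1.66 g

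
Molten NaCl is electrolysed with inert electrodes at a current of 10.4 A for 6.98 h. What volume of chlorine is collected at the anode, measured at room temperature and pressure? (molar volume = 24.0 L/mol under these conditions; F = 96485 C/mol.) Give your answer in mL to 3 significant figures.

Charge passed = 10.4 × 25128 = 2.613×10^5 C
Moles of electrons = 2.613×10^5 / 96485 = 2.708 mol
2Cl⁻ → Cl₂ + 2e⁻, so n(Cl₂) = 2.708 / 2 = 1.354 mol
V = 1.354 × 24.0 = 32.50 L
= 32500 mL

32500 mL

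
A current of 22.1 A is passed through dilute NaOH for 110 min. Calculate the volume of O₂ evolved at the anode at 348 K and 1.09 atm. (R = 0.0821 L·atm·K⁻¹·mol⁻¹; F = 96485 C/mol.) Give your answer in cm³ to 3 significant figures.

Q = 22.1 A × 6600 s = 1.459×10^5 C
Moles of electrons = 1.459×10^5 / 96485 = 1.512 mol
2H₂O → O₂ + 4H⁺ + 4e⁻, so n(O₂) = 1.512 / 4 = 0.3780 mol
V = nRT/P = 0.3780 × 0.0821 × 348 / 1.09 = 9.908 L
= 9910 cm³

9910 cm³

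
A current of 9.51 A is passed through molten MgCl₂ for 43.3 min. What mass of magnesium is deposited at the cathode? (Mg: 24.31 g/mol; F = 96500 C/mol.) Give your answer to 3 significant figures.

Charge passed = 9.51 × 2598 = 24710 C
Moles of electrons = 24710 / 96500 = 0.2561 mol
Mg²⁺ + 2e⁻ → Mg, so n(Mg) = 0.2561 / 2 = 0.1281 mol
m = 0.1281 × 24.31 = 3.11 g

3.11 g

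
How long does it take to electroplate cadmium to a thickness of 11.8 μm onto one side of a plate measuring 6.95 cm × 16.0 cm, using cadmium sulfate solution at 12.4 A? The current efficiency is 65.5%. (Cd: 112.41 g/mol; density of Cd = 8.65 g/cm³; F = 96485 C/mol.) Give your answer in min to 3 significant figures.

Plated area = 6.95 × 16.0 = 111.2 cm²
Volume = 111.2 × 11.8×10⁻⁴ cm = 0.1312 cm³
m(Cd) = 0.1312 × 8.65 = 1.135 g
n(Cd) = 1.135 / 112.41 = 0.01010 mol; n(e⁻) = 2 × 0.01010 = 0.02020 mol
Q = 0.02020 × 96485 / 0.655 = 2976 C
t = 2976 / 12.4 = 240.0 s = 4.00 min

4.00 min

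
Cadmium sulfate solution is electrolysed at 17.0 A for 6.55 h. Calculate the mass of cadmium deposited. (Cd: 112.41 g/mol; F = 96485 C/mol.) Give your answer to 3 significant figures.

Charge passed = 17.0 × 23580 = 4.009×10^5 C
Moles of electrons = 4.009×10^5 / 96485 = 4.155 mol
Cd²⁺ + 2e⁻ → Cd, so n(Cd) = 4.155 / 2 = 2.078 mol
m = 2.078 × 112.41 = 234 g

234 g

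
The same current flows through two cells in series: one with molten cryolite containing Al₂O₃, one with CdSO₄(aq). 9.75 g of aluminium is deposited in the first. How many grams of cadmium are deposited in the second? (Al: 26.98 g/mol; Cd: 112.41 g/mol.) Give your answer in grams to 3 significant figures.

n(Al) = 9.75 / 26.98 = 0.3614 mol
Al³⁺ + 3e⁻ → Al, so n(e⁻) = 3 × 0.3614 = 1.084 mol
Since the cells are in series, n(e⁻) in the Cd cell is also 1.084 mol.
Cd²⁺ + 2e⁻ → Cd, so n(Cd) = 1.084 / 2 = 0.5420 mol
m(Cd) = 0.5420 × 112.41 = 60.9 g

60.9 g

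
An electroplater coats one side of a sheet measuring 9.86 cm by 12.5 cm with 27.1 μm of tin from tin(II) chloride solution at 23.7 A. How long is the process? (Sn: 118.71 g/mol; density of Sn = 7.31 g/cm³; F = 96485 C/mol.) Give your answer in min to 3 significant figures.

Plated area = 9.86 × 12.5 = 123.3 cm²
Volume = 123.3 × 27.1×10⁻⁴ cm = 0.3341 cm³
m(Sn) = 0.3341 × 7.31 = 2.442 g
n(Sn) = 2.442 / 118.71 = 0.02057 mol; n(e⁻) = 2 × 0.02057 = 0.04114 mol
Q = 0.04114 × 96485 = 3969 C
t = 3969 / 23.7 = 167.5 s = 2.79 min

2.79 min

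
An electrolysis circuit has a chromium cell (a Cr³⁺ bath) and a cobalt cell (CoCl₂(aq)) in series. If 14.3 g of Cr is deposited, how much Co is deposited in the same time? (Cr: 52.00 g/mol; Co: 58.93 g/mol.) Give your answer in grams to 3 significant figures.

24.3 g

n(Cr) = 14.3 / 52.00 = 0.2750 mol
Cr³⁺ + 3e⁻ → Cr, so n(e⁻) = 3 × 0.2750 = 0.8250 mol
Since the cells are in series, n(e⁻) in the Co cell is also 0.8250 mol.
Co²⁺ + 2e⁻ → Co, so n(Co) = 0.8250 / 2 = 0.4125 mol
m(Co) = 0.4125 × 58.93 = 24.3 g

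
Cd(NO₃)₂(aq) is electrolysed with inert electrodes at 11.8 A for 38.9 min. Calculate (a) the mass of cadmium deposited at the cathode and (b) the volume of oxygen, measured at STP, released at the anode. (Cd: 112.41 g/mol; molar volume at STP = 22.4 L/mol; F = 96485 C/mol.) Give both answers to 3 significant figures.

Q = 11.8 × 2334 = 27540 C; n(e⁻) = 27540 / 96485 = 0.2854 mol
Cathode: Cd²⁺ + 2e⁻ → Cd → n(Cd) = 0.2854/2 = 0.1427 mol → 16.0 g
Anode: 2H₂O → O₂ + 4H⁺ + 4e⁻ → n(O₂) = 0.2854/4 = 0.07135 mol → 1.60 L

16.0 g Cd; 1.60 L O₂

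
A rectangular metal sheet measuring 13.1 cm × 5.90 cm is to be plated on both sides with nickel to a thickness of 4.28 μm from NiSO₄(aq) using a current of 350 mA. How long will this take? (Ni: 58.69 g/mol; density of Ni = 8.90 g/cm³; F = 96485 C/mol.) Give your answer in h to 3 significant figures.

1.54 h

Plated area = 2 × 13.1 × 5.90 = 154.6 cm²
Volume = 154.6 × 4.28×10⁻⁴ cm = 0.06617 cm³
m(Ni) = 0.06617 × 8.90 = 0.5889 g
n(Ni) = 0.5889 / 58.69 = 0.01003 mol; n(e⁻) = 2 × 0.01003 = 0.02006 mol
Q = 0.02006 × 96485 = 1935 C
t = 1935 / 0.350 = 5529 s = 1.54 h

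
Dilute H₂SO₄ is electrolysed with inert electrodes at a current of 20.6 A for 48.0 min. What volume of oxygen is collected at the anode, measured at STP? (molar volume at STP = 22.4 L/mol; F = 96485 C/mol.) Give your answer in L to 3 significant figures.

3.44 L

Q = It = 20.6 × 2880 = 59330 C
n(e⁻) = Q/F = 59330/96485 = 0.6149 mol
2H₂O → O₂ + 4H⁺ + 4e⁻, so n(O₂) = 0.6149 / 4 = 0.1537 mol
V = 0.1537 × 22.4 = 3.443 L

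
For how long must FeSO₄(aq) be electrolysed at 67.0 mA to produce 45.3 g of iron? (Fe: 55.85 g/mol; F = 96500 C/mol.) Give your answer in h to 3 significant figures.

649 h

n(Fe) = 45.3 / 55.85 = 0.8111 mol
Fe²⁺ + 2e⁻ → Fe, so n(e⁻) = 2 × 0.8111 = 1.622 mol
Q = 1.622 × 96500 = 1.565×10^5 C
t = Q / I = 1.565×10^5 / 0.0670 = 2.336×10^6 s = 649 h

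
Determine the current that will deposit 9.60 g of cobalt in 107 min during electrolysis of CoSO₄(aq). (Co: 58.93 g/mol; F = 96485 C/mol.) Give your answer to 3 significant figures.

4.90 A

n(Co) = 9.60 / 58.93 = 0.1629 mol
Co²⁺ + 2e⁻ → Co, so n(e⁻) = 2 × 0.1629 = 0.3258 mol
Q = 0.3258 × 96485 = 31430 C
I = Q / t = 31430 / 6420 s = 4.90 A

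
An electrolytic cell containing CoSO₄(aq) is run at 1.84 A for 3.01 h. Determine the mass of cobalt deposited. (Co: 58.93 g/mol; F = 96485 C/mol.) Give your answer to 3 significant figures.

6.09 g

Q = 1.84 A × 10836 s = 19940 C
Moles of electrons = 19940 / 96485 = 0.2067 mol
Co²⁺ + 2e⁻ → Co, so n(Co) = 0.2067 / 2 = 0.1034 mol
m = 0.1034 × 58.93 = 6.09 g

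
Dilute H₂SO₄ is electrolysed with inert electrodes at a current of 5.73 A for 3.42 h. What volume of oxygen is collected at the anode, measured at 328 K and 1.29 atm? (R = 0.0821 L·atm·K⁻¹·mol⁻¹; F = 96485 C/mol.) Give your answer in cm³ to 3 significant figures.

3820 cm³

Q = 5.73 A × 12312 s = 70550 C
n(e⁻) = 70550 / 96485 = 0.7312 mol
2H₂O → O₂ + 4H⁺ + 4e⁻, so n(O₂) = 0.7312 / 4 = 0.1828 mol
V = nRT/P = 0.1828 × 0.0821 × 328 / 1.29 = 3.816 L
= 3820 cm³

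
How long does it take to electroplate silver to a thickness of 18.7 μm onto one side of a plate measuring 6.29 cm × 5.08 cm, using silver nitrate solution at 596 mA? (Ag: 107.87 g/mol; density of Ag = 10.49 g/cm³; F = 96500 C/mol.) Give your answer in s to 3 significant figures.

Plated area = 6.29 × 5.08 = 31.95 cm²
Volume = 31.95 × 18.7×10⁻⁴ cm = 0.05975 cm³
m(Ag) = 0.05975 × 10.49 = 0.6268 g
n(Ag) = 0.6268 / 107.87 = 0.005811 mol; n(e⁻) = 0.005811 mol
Q = 0.005811 × 96500 = 560.8 C
t = 560.8 / 0.596 = 940.9 s

941 s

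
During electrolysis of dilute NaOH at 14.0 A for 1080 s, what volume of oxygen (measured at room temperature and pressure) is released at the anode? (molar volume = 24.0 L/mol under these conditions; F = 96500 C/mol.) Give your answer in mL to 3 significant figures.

Q = It = 14.0 × 1080 = 15120 C
n(e⁻) = 15120 / 96500 = 0.1567 mol
2H₂O → O₂ + 4H⁺ + 4e⁻, so n(O₂) = 0.1567 / 4 = 0.03918 mol
V = 0.03918 × 24.0 = 0.9403 L
= 940 mL

940 mL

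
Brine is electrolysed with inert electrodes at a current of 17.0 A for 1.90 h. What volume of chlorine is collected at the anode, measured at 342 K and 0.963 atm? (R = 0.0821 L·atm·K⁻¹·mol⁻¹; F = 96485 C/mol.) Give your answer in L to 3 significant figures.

17.6 L

Q = It = 17.0 × 6840 = 1.163×10^5 C
Moles of electrons = 1.163×10^5 / 96485 = 1.205 mol
2Cl⁻ → Cl₂ + 2e⁻, so n(Cl₂) = 1.205 / 2 = 0.6025 mol
V = nRT/P = 0.6025 × 0.0821 × 342 / 0.963 = 17.57 L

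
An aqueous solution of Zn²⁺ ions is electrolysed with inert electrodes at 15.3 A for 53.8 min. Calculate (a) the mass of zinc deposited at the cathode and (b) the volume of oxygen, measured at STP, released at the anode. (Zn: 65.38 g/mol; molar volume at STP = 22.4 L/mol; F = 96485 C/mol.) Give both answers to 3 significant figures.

16.7 g Zn; 2.87 L O₂

Q = 15.3 × 3228 = 49390 C; n(e⁻) = 49390 / 96485 = 0.5119 mol
Cathode: Zn²⁺ + 2e⁻ → Zn → n(Zn) = 0.5119/2 = 0.2560 mol → 16.7 g
Anode: 2H₂O → O₂ + 4H⁺ + 4e⁻ → n(O₂) = 0.5119/4 = 0.1280 mol → 2.87 L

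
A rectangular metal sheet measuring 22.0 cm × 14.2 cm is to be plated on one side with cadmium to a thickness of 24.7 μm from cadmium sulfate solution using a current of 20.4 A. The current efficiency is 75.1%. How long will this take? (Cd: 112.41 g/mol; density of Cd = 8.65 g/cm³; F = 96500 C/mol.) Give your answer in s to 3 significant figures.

Plated area = 22.0 × 14.2 = 312.4 cm²
Volume = 312.4 × 24.7×10⁻⁴ cm = 0.7716 cm³
m(Cd) = 0.7716 × 8.65 = 6.674 g
n(Cd) = 6.674 / 112.41 = 0.05937 mol; n(e⁻) = 2 × 0.05937 = 0.1187 mol
Q = 0.1187 × 96500 / 0.751 = 15250 C
t = 15250 / 20.4 = 747.5 s

748 s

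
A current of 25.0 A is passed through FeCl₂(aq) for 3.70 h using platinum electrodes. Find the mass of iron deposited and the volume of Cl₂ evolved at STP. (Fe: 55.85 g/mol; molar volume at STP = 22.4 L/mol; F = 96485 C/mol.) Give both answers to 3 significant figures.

Q = 25.0 × 13320 = 3.330×10^5 C; n(e⁻) = 3.330×10^5 / 96485 = 3.451 mol
Cathode: Fe²⁺ + 2e⁻ → Fe → n(Fe) = 3.451/2 = 1.726 mol → 96.4 g
Anode: 2Cl⁻ → Cl₂ + 2e⁻ → n(Cl₂) = 3.451/2 = 1.726 mol → 38.7 L

96.4 g Fe; 38.7 L Cl₂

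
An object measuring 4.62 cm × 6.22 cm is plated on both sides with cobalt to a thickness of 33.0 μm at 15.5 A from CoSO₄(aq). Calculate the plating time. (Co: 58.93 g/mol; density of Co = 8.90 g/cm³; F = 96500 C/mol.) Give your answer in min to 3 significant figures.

Plated area = 2 × 4.62 × 6.22 = 57.47 cm²
Volume = 57.47 × 33.0×10⁻⁴ cm = 0.1897 cm³
m(Co) = 0.1897 × 8.90 = 1.688 g
n(Co) = 1.688 / 58.93 = 0.02864 mol; n(e⁻) = 2 × 0.02864 = 0.05728 mol
Q = 0.05728 × 96500 = 5528 C
t = 5528 / 15.5 = 356.6 s = 5.94 min

5.94 min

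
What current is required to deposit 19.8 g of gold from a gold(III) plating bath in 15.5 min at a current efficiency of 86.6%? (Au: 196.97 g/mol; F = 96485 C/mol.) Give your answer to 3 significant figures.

36.1 A

n(Au) = 19.8 / 196.97 = 0.1005 mol
Au³⁺ + 3e⁻ → Au, so n(e⁻) = 3 × 0.1005 = 0.3015 mol
Q = 0.3015 × 96485 / 0.866 = 33590 C
I = Q / t = 33590 / 930 s = 36.1 A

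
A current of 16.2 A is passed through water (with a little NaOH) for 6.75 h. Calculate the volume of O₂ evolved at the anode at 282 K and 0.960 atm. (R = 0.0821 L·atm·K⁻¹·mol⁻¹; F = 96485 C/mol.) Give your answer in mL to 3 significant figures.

Charge passed = 16.2 × 24300 = 3.937×10^5 C
Moles of electrons = 3.937×10^5 / 96485 = 4.080 mol
2H₂O → O₂ + 4H⁺ + 4e⁻, so n(O₂) = 4.080 / 4 = 1.020 mol
V = nRT/P = 1.020 × 0.0821 × 282 / 0.960 = 24.60 L
= 24600 mL

24600 mL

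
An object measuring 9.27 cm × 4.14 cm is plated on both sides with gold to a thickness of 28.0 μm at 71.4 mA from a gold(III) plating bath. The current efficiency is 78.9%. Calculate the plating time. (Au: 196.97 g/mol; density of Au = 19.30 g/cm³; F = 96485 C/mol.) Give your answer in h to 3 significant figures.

Plated area = 2 × 9.27 × 4.14 = 76.76 cm²
Volume = 76.76 × 28.0×10⁻⁴ cm = 0.2149 cm³
m(Au) = 0.2149 × 19.30 = 4.148 g
n(Au) = 4.148 / 196.97 = 0.02106 mol; n(e⁻) = 3 × 0.02106 = 0.06318 mol
Q = 0.06318 × 96485 / 0.789 = 7726 C
t = 7726 / 0.0714 = 1.082×10^5 s = 30.1 h

30.1 h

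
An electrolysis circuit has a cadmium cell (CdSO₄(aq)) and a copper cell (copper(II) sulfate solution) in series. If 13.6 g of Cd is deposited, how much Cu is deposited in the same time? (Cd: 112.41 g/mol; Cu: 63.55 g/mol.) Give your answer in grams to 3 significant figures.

n(Cd) = 13.6 / 112.41 = 0.1210 mol
Cd²⁺ + 2e⁻ → Cd, so n(e⁻) = 2 × 0.1210 = 0.2420 mol
Same current for the same time ⇒ same n(e⁻) = 0.2420 mol in both cells.
Cu²⁺ + 2e⁻ → Cu, so n(Cu) = 0.2420 / 2 = 0.1210 mol
m(Cu) = 0.1210 × 63.55 = 7.69 g

7.69 g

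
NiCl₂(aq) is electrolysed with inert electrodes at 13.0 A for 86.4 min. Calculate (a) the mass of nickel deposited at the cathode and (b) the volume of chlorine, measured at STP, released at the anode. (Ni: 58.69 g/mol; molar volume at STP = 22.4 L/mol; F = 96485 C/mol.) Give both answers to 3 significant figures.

Q = 13.0 × 5184 = 67390 C; n(e⁻) = 67390 / 96485 = 0.6985 mol
Cathode: Ni²⁺ + 2e⁻ → Ni → n(Ni) = 0.6985/2 = 0.3493 mol → 20.5 g
Anode: 2Cl⁻ → Cl₂ + 2e⁻ → n(Cl₂) = 0.6985/2 = 0.3493 mol → 7.82 L

20.5 g Ni; 7.82 L Cl₂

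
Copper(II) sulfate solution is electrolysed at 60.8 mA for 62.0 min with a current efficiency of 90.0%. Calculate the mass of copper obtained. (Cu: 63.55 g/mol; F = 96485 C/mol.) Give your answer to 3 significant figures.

Q = 0.0608 × 3720 = 226.2 C
n(e⁻) = 226.2 / 96485 = 0.002344 mol
Cu²⁺ + 2e⁻ → Cu, so theoretical m(Cu) = 0.001172 × 63.55 = 0.07448 g
Actual mass = 90.0% × 0.07448 = 0.0670 g

0.0670 g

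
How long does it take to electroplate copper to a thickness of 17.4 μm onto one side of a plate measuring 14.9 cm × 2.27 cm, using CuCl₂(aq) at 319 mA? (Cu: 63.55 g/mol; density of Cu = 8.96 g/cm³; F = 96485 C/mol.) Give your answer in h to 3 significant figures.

Plated area = 14.9 × 2.27 = 33.82 cm²
Volume = 33.82 × 17.4×10⁻⁴ cm = 0.05885 cm³
m(Cu) = 0.05885 × 8.96 = 0.5273 g
n(Cu) = 0.5273 / 63.55 = 0.008297 mol; n(e⁻) = 2 × 0.008297 = 0.01659 mol
Q = 0.01659 × 96485 = 1601 C
t = 1601 / 0.319 = 5019 s = 1.39 h

1.39 h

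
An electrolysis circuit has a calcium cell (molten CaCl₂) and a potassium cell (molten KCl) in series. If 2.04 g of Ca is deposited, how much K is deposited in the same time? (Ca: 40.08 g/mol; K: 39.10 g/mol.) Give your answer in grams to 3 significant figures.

n(Ca) = 2.04 / 40.08 = 0.05090 mol
Ca²⁺ + 2e⁻ → Ca, so n(e⁻) = 2 × 0.05090 = 0.1018 mol
In series, the same 0.1018 mol of electrons flows through the second cell.
K⁺ + e⁻ → K, so n(K) = 0.1018 mol
m(K) = 0.1018 × 39.10 = 3.98 g

3.98 g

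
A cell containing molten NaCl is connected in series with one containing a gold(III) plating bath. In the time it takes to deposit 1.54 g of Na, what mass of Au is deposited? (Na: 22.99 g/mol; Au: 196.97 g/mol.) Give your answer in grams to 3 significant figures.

4.40 g

n(Na) = 1.54 / 22.99 = 0.06699 mol
Na⁺ + e⁻ → Na, so n(e⁻) = 0.06699 mol
The cells are in series, so the same charge (and hence the same n(e⁻) = 0.06699 mol) passes through both.
Au³⁺ + 3e⁻ → Au, so n(Au) = 0.06699 / 3 = 0.02233 mol
m(Au) = 0.02233 × 196.97 = 4.40 g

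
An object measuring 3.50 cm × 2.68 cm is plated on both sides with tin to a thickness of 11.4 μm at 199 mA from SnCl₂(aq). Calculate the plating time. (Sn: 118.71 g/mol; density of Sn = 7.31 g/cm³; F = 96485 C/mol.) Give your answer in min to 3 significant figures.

21.3 min

Plated area = 2 × 3.50 × 2.68 = 18.76 cm²
Volume = 18.76 × 11.4×10⁻⁴ cm = 0.02139 cm³
m(Sn) = 0.02139 × 7.31 = 0.1564 g
n(Sn) = 0.1564 / 118.71 = 0.001317 mol; n(e⁻) = 2 × 0.001317 = 0.002634 mol
Q = 0.002634 × 96485 = 254.1 C
t = 254.1 / 0.199 = 1277 s = 21.3 min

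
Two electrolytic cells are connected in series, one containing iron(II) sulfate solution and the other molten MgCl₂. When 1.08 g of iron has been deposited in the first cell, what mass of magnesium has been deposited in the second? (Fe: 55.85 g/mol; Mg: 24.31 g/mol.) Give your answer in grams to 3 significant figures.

n(Fe) = 1.08 / 55.85 = 0.01934 mol
Fe²⁺ + 2e⁻ → Fe, so n(e⁻) = 2 × 0.01934 = 0.03868 mol
Same current for the same time ⇒ same n(e⁻) = 0.03868 mol in both cells.
Mg²⁺ + 2e⁻ → Mg, so n(Mg) = 0.03868 / 2 = 0.01934 mol
m(Mg) = 0.01934 × 24.31 = 0.470 g

0.470 g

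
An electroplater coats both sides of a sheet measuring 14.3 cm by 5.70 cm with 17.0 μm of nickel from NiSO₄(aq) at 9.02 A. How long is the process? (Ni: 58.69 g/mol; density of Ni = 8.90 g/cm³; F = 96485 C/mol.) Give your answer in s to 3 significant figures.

899 s

Plated area = 2 × 14.3 × 5.70 = 163.0 cm²
Volume = 163.0 × 17.0×10⁻⁴ cm = 0.2771 cm³
m(Ni) = 0.2771 × 8.90 = 2.466 g
n(Ni) = 2.466 / 58.69 = 0.04202 mol; n(e⁻) = 2 × 0.04202 = 0.08404 mol
Q = 0.08404 × 96485 = 8109 C
t = 8109 / 9.02 = 899.0 s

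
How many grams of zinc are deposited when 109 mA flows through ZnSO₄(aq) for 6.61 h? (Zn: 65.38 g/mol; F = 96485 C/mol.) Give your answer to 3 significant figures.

0.879 g

Charge passed = 0.109 × 23796 = 2594 C
n(e⁻) = Q/F = 2594/96485 = 0.02689 mol
Zn²⁺ + 2e⁻ → Zn, so n(Zn) = 0.02689 / 2 = 0.01345 mol
m = 0.01345 × 65.38 = 0.879 g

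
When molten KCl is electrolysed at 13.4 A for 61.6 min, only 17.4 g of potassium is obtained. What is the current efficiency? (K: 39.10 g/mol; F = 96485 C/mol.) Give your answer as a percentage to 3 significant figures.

86.7%

Q = 13.4 × 3696 = 49530 C
n(e⁻) = 49530 / 96485 = 0.5133 mol
K⁺ + e⁻ → K, so theoretical n(K) = 0.5133 mol → 20.07 g
Efficiency = 17.4 / 20.07 = 0.8670 = 86.7%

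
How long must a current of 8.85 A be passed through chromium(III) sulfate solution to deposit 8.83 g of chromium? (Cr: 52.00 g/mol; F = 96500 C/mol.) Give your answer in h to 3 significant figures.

n(Cr) = 8.83 / 52.00 = 0.1698 mol
Cr³⁺ + 3e⁻ → Cr, so n(e⁻) = 3 × 0.1698 = 0.5094 mol
Q = 0.5094 × 96500 = 49160 C
t = Q / I = 49160 / 8.85 = 5555 s = 1.54 h

1.54 h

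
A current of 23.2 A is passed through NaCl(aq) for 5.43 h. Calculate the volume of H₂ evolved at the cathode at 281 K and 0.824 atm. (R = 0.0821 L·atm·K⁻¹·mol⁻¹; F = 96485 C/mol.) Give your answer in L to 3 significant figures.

65.8 L

Charge passed = 23.2 × 19548 = 4.535×10^5 C
n(e⁻) = 4.535×10^5 / 96485 = 4.700 mol
2H⁺ + 2e⁻ → H₂, so n(H₂) = 4.700 / 2 = 2.350 mol
V = nRT/P = 2.350 × 0.0821 × 281 / 0.824 = 65.79 L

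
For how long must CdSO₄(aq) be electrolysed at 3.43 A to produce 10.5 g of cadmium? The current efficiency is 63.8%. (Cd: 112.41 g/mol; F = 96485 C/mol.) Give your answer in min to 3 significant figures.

n(Cd) = 10.5 / 112.41 = 0.09341 mol
Cd²⁺ + 2e⁻ → Cd, so n(e⁻) = 2 × 0.09341 = 0.1868 mol
Q = 0.1868 × 96485 / 0.638 = 28250 C
t = Q / I = 28250 / 3.43 = 8236 s = 137 min

137 min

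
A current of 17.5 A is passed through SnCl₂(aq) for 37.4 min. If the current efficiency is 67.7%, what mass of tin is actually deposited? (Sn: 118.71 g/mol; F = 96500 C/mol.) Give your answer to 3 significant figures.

Q = 17.5 × 2244 = 39270 C
n(e⁻) = 39270 / 96500 = 0.4069 mol
Sn²⁺ + 2e⁻ → Sn, so theoretical m(Sn) = 0.2035 × 118.71 = 24.16 g
Actual mass = 67.7% × 24.16 = 16.4 g

16.4 g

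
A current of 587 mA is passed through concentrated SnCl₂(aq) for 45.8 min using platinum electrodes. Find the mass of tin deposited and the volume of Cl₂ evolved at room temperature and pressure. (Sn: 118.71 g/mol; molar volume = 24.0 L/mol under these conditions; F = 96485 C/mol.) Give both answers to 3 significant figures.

0.992 g Sn; 0.201 L Cl₂

Q = 0.587 × 2748 = 1613 C; n(e⁻) = 1613 / 96485 = 0.01672 mol
Cathode: Sn²⁺ + 2e⁻ → Sn → n(Sn) = 0.01672/2 = 0.008360 mol → 0.992 g
Anode: 2Cl⁻ → Cl₂ + 2e⁻ → n(Cl₂) = 0.01672/2 = 0.008360 mol → 0.201 L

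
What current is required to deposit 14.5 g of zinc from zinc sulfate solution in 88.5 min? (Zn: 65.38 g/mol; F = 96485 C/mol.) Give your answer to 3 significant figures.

n(Zn) = 14.5 / 65.38 = 0.2218 mol
Zn²⁺ + 2e⁻ → Zn, so n(e⁻) = 2 × 0.2218 = 0.4436 mol
Q = 0.4436 × 96485 = 42800 C
I = Q / t = 42800 / 5310 s = 8.06 A

8.06 A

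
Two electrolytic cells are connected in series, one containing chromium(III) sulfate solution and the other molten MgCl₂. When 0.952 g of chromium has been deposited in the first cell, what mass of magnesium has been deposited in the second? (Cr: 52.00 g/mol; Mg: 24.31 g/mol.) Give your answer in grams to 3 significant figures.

0.668 g

n(Cr) = 0.952 / 52.00 = 0.01831 mol
Cr³⁺ + 3e⁻ → Cr, so n(e⁻) = 3 × 0.01831 = 0.05493 mol
The cells are in series, so the same charge (and hence the same n(e⁻) = 0.05493 mol) passes through both.
Mg²⁺ + 2e⁻ → Mg, so n(Mg) = 0.05493 / 2 = 0.02747 mol
m(Mg) = 0.02747 × 24.31 = 0.668 g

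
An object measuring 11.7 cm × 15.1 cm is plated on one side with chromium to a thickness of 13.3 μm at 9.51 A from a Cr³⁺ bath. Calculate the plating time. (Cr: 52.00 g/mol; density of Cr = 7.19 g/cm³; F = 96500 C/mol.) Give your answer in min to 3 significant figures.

Plated area = 11.7 × 15.1 = 176.7 cm²
Volume = 176.7 × 13.3×10⁻⁴ cm = 0.2350 cm³
m(Cr) = 0.2350 × 7.19 = 1.690 g
n(Cr) = 1.690 / 52.00 = 0.03250 mol; n(e⁻) = 3 × 0.03250 = 0.09750 mol
Q = 0.09750 × 96500 = 9409 C
t = 9409 / 9.51 = 989.4 s = 16.5 min

16.5 min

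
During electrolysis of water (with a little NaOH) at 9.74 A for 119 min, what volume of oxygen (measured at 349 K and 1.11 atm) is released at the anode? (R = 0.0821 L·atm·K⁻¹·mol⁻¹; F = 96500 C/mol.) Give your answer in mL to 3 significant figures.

4650 mL

Q = It = 9.74 × 7140 = 69540 C
n(e⁻) = Q/F = 69540/96500 = 0.7206 mol
2H₂O → O₂ + 4H⁺ + 4e⁻, so n(O₂) = 0.7206 / 4 = 0.1802 mol
V = nRT/P = 0.1802 × 0.0821 × 349 / 1.11 = 4.652 L
= 4650 mL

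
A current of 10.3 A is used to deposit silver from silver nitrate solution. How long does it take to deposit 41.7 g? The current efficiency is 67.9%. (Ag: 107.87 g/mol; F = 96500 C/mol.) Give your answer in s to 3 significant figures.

n(Ag) = 41.7 / 107.87 = 0.3866 mol
Ag⁺ + e⁻ → Ag, so n(e⁻) = 0.3866 mol
Q = 0.3866 × 96500 / 0.679 = 54940 C
t = Q / I = 54940 / 10.3 = 5334 s

5330 s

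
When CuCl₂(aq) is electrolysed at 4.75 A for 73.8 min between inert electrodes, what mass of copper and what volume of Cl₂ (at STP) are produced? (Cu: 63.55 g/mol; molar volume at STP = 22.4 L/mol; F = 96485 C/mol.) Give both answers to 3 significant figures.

Q = 4.75 × 4428 = 21030 C; n(e⁻) = 21030 / 96485 = 0.2180 mol
Cathode: Cu²⁺ + 2e⁻ → Cu → n(Cu) = 0.2180/2 = 0.1090 mol → 6.93 g
Anode: 2Cl⁻ → Cl₂ + 2e⁻ → n(Cl₂) = 0.2180/2 = 0.1090 mol → 2.44 L

6.93 g Cu; 2.44 L Cl₂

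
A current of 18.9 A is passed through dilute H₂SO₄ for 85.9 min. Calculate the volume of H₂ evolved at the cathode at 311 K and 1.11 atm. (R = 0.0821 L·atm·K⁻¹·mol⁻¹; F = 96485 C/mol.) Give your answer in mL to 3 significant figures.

11600 mL

Q = 18.9 A × 5154 s = 97410 C
n(e⁻) = Q/F = 97410/96485 = 1.010 mol
2H⁺ + 2e⁻ → H₂, so n(H₂) = 1.010 / 2 = 0.5050 mol
V = nRT/P = 0.5050 × 0.0821 × 311 / 1.11 = 11.62 L
= 11600 mL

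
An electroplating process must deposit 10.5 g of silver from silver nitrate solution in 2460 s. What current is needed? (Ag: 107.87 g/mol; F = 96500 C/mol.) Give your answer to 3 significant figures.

n(Ag) = 10.5 / 107.87 = 0.09734 mol
Ag⁺ + e⁻ → Ag, so n(e⁻) = 0.09734 mol
Q = 0.09734 × 96500 = 9393 C
I = Q / t = 9393 / 2460 s = 3.82 A

3.82 A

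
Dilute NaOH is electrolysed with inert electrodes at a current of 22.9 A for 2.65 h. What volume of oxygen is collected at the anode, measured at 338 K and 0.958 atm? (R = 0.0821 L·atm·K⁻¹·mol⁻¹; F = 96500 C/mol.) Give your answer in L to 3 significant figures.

16.4 L

Q = It = 22.9 × 9540 = 2.185×10^5 C
Moles of electrons = 2.185×10^5 / 96500 = 2.264 mol
2H₂O → O₂ + 4H⁺ + 4e⁻, so n(O₂) = 2.264 / 4 = 0.5660 mol
V = nRT/P = 0.5660 × 0.0821 × 338 / 0.958 = 16.39 L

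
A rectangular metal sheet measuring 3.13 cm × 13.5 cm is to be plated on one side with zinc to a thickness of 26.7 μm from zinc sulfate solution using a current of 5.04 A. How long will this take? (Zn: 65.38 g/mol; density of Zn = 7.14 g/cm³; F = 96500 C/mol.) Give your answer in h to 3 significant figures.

0.131 h

Plated area = 3.13 × 13.5 = 42.26 cm²
Volume = 42.26 × 26.7×10⁻⁴ cm = 0.1128 cm³
m(Zn) = 0.1128 × 7.14 = 0.8054 g
n(Zn) = 0.8054 / 65.38 = 0.01232 mol; n(e⁻) = 2 × 0.01232 = 0.02464 mol
Q = 0.02464 × 96500 = 2378 C
t = 2378 / 5.04 = 471.8 s = 0.131 h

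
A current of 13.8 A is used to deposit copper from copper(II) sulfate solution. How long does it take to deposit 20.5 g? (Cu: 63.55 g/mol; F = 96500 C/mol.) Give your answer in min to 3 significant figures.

75.2 min

n(Cu) = 20.5 / 63.55 = 0.3226 mol
Cu²⁺ + 2e⁻ → Cu, so n(e⁻) = 2 × 0.3226 = 0.6452 mol
Q = 0.6452 × 96500 = 62260 C
t = Q / I = 62260 / 13.8 = 4512 s = 75.2 min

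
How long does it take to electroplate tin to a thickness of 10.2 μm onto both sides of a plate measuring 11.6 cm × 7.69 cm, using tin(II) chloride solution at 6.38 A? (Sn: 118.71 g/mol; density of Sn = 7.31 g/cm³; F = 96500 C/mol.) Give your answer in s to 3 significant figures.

339 s

Plated area = 2 × 11.6 × 7.69 = 178.4 cm²
Volume = 178.4 × 10.2×10⁻⁴ cm = 0.1820 cm³
m(Sn) = 0.1820 × 7.31 = 1.330 g
n(Sn) = 1.330 / 118.71 = 0.01120 mol; n(e⁻) = 2 × 0.01120 = 0.02240 mol
Q = 0.02240 × 96500 = 2162 C
t = 2162 / 6.38 = 338.9 s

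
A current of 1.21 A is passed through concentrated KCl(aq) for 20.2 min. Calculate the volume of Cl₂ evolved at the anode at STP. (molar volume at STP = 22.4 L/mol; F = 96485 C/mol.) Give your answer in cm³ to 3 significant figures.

Q = 1.21 A × 1212 s = 1467 C
n(e⁻) = 1467 / 96485 = 0.01520 mol
2Cl⁻ → Cl₂ + 2e⁻, so n(Cl₂) = 0.01520 / 2 = 0.007600 mol
V = 0.007600 × 22.4 = 0.1702 L
= 170 cm³

170 cm³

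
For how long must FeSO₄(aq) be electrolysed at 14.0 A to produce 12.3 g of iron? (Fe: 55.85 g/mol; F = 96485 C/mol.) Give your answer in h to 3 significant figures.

0.843 h

n(Fe) = 12.3 / 55.85 = 0.2202 mol
Fe²⁺ + 2e⁻ → Fe, so n(e⁻) = 2 × 0.2202 = 0.4404 mol
Q = 0.4404 × 96485 = 42490 C
t = Q / I = 42490 / 14.0 = 3035 s = 0.843 h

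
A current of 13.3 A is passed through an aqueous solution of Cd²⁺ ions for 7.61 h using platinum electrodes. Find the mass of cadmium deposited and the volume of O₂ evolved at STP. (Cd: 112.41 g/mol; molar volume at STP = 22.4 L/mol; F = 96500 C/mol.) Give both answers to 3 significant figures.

212 g Cd; 21.1 L O₂

Q = 13.3 × 27396 = 3.644×10^5 C; n(e⁻) = 3.644×10^5 / 96500 = 3.776 mol
Cathode: Cd²⁺ + 2e⁻ → Cd → n(Cd) = 3.776/2 = 1.888 mol → 212 g
Anode: 2H₂O → O₂ + 4H⁺ + 4e⁻ → n(O₂) = 3.776/4 = 0.9440 mol → 21.1 L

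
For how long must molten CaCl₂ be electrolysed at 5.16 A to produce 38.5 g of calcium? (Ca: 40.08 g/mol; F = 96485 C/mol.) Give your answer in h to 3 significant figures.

n(Ca) = 38.5 / 40.08 = 0.9606 mol
Ca²⁺ + 2e⁻ → Ca, so n(e⁻) = 2 × 0.9606 = 1.921 mol
Q = 1.921 × 96485 = 1.853×10^5 C
t = Q / I = 1.853×10^5 / 5.16 = 35910 s = 9.98 h

9.98 h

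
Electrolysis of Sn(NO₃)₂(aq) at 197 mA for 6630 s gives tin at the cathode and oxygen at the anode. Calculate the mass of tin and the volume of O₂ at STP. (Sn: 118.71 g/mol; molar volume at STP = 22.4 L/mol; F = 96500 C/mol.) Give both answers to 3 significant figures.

0.803 g Sn; 0.0758 L O₂

Q = 0.197 × 6630 = 1306 C; n(e⁻) = 1306 / 96500 = 0.01353 mol
Cathode: Sn²⁺ + 2e⁻ → Sn → n(Sn) = 0.01353/2 = 0.006765 mol → 0.803 g
Anode: 2H₂O → O₂ + 4H⁺ + 4e⁻ → n(O₂) = 0.01353/4 = 0.003383 mol → 0.0758 L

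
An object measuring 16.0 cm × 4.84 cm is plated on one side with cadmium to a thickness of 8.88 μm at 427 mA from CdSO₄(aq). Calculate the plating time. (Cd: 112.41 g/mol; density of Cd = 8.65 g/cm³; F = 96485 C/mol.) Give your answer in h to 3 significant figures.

Plated area = 16.0 × 4.84 = 77.44 cm²
Volume = 77.44 × 8.88×10⁻⁴ cm = 0.06877 cm³
m(Cd) = 0.06877 × 8.65 = 0.5949 g
n(Cd) = 0.5949 / 112.41 = 0.005292 mol; n(e⁻) = 2 × 0.005292 = 0.01058 mol
Q = 0.01058 × 96485 = 1021 C
t = 1021 / 0.427 = 2391 s = 0.664 h

0.664 h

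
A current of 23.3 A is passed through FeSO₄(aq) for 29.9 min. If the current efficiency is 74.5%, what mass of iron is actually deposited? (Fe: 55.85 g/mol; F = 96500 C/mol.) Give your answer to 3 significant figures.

Q = 23.3 × 1794 = 41800 C
n(e⁻) = 41800 / 96500 = 0.4332 mol
Fe²⁺ + 2e⁻ → Fe, so theoretical m(Fe) = 0.2166 × 55.85 = 12.10 g
Actual mass = 74.5% × 12.10 = 9.01 g

9.01 g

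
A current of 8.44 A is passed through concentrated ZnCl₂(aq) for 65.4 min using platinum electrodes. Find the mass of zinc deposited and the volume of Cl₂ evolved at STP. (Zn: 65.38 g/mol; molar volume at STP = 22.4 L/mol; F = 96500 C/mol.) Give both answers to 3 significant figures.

Q = 8.44 × 3924 = 33120 C; n(e⁻) = 33120 / 96500 = 0.3432 mol
Cathode: Zn²⁺ + 2e⁻ → Zn → n(Zn) = 0.3432/2 = 0.1716 mol → 11.2 g
Anode: 2Cl⁻ → Cl₂ + 2e⁻ → n(Cl₂) = 0.3432/2 = 0.1716 mol → 3.84 L

11.2 g Zn; 3.84 L Cl₂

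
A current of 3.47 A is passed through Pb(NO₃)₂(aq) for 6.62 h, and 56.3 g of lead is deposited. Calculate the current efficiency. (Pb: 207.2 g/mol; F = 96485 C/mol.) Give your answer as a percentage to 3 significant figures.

Q = 3.47 × 23832 = 82700 C
n(e⁻) = 82700 / 96485 = 0.8571 mol
Pb²⁺ + 2e⁻ → Pb, so theoretical n(Pb) = 0.4286 mol → 88.81 g
Efficiency = 56.3 / 88.81 = 0.6339 = 63.4%

63.4%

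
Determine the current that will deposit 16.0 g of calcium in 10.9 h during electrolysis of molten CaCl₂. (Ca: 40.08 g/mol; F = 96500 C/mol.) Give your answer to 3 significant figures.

1.96 A

n(Ca) = 16.0 / 40.08 = 0.3992 mol
Ca²⁺ + 2e⁻ → Ca, so n(e⁻) = 2 × 0.3992 = 0.7984 mol
Q = 0.7984 × 96500 = 77050 C
I = Q / t = 77050 / 39240 s = 1.96 A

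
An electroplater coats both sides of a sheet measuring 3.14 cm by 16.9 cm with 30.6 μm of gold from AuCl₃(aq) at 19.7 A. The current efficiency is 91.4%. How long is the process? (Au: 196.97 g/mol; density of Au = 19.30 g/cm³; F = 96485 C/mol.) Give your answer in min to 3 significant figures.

8.53 min

Plated area = 2 × 3.14 × 16.9 = 106.1 cm²
Volume = 106.1 × 30.6×10⁻⁴ cm = 0.3247 cm³
m(Au) = 0.3247 × 19.30 = 6.267 g
n(Au) = 6.267 / 196.97 = 0.03182 mol; n(e⁻) = 3 × 0.03182 = 0.09546 mol
Q = 0.09546 × 96485 / 0.914 = 10080 C
t = 10080 / 19.7 = 511.7 s = 8.53 min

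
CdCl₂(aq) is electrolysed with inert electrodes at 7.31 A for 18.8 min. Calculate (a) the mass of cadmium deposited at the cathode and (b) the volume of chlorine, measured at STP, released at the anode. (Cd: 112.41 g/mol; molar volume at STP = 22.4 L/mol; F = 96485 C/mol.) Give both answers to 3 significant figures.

4.80 g Cd; 0.957 L Cl₂

Q = 7.31 × 1128 = 8246 C; n(e⁻) = 8246 / 96485 = 0.08546 mol
Cathode: Cd²⁺ + 2e⁻ → Cd → n(Cd) = 0.08546/2 = 0.04273 mol → 4.80 g
Anode: 2Cl⁻ → Cl₂ + 2e⁻ → n(Cl₂) = 0.08546/2 = 0.04273 mol → 0.957 L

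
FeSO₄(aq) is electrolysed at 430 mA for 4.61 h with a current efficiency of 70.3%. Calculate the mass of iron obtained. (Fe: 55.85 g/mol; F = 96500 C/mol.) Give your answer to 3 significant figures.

Q = 0.430 × 16596 = 7136 C
n(e⁻) = 7136 / 96500 = 0.07395 mol
Fe²⁺ + 2e⁻ → Fe, so theoretical m(Fe) = 0.03698 × 55.85 = 2.065 g
Actual mass = 70.3% × 2.065 = 1.45 g

1.45 g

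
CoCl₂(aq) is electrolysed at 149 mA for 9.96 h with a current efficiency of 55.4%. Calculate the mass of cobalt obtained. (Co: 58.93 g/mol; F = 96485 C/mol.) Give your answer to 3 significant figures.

Q = 0.149 × 35856 = 5343 C
n(e⁻) = 5343 / 96485 = 0.05538 mol
Co²⁺ + 2e⁻ → Co, so theoretical m(Co) = 0.02769 × 58.93 = 1.632 g
Actual mass = 55.4% × 1.632 = 0.904 g

0.904 g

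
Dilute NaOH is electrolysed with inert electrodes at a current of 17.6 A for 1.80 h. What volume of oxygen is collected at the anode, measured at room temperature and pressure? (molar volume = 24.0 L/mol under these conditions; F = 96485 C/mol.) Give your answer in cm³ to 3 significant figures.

Q = 17.6 A × 6480 s = 1.140×10^5 C
n(e⁻) = Q/F = 1.140×10^5/96485 = 1.182 mol
2H₂O → O₂ + 4H⁺ + 4e⁻, so n(O₂) = 1.182 / 4 = 0.2955 mol
V = 0.2955 × 24.0 = 7.092 L
= 7090 cm³

7090 cm³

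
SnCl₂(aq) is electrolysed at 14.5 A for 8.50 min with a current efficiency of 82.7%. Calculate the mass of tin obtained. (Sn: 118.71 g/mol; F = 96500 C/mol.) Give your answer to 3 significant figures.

3.76 g

Q = 14.5 × 510 = 7395 C
n(e⁻) = 7395 / 96500 = 0.07663 mol
Sn²⁺ + 2e⁻ → Sn, so theoretical m(Sn) = 0.03832 × 118.71 = 4.549 g
Actual mass = 82.7% × 4.549 = 3.76 g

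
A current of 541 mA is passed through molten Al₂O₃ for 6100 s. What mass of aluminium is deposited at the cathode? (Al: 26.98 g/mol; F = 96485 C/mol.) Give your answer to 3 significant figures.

0.308 g

Charge passed = 0.541 × 6100 = 3300 C
Moles of electrons = 3300 / 96485 = 0.03420 mol
Al³⁺ + 3e⁻ → Al, so n(Al) = 0.03420 / 3 = 0.01140 mol
m = 0.01140 × 26.98 = 0.308 g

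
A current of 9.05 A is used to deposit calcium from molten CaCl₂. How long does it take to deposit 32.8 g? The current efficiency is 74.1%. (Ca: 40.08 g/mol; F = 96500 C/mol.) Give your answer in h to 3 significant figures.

n(Ca) = 32.8 / 40.08 = 0.8184 mol
Ca²⁺ + 2e⁻ → Ca, so n(e⁻) = 2 × 0.8184 = 1.637 mol
Q = 1.637 × 96500 / 0.741 = 2.132×10^5 C
t = Q / I = 2.132×10^5 / 9.05 = 23560 s = 6.54 h

6.54 h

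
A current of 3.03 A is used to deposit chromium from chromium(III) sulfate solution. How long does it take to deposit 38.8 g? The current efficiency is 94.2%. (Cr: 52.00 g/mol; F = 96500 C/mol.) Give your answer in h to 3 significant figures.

n(Cr) = 38.8 / 52.00 = 0.7462 mol
Cr³⁺ + 3e⁻ → Cr, so n(e⁻) = 3 × 0.7462 = 2.239 mol
Q = 2.239 × 96500 / 0.942 = 2.294×10^5 C
t = Q / I = 2.294×10^5 / 3.03 = 75710 s = 21.0 h

21.0 h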